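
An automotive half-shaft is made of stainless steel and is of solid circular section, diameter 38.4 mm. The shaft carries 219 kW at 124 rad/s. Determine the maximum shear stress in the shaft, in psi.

ω = 124 rad/s, so T = P/ω = 219×10³ / 124.0 = 1766 N·m.
J = πd⁴/32 = π(0.0384)⁴/32 = 2.135×10^-7 m⁴.
τ_max = T·r/J = 1766 × 0.0192 / 2.135×10^-7 = 1.589×10^8 Pa.

23000 psi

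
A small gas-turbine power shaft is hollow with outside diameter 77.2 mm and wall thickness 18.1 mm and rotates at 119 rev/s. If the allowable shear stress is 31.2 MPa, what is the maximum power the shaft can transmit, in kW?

1940 kW

J = π(d_o⁴ − d_i⁴)/32 = π(0.0772⁴ − 0.0410⁴)/32 = 3.210×10^-6 m⁴.
T_max = τ_allow·J/r = 3.12×10^7 × 3.210×10^-6 / 0.0386 = 2594 N·m.
ω = 2π·119 = 747.7 rad/s, so P_max = T_max·ω = 1.940×10^6 W.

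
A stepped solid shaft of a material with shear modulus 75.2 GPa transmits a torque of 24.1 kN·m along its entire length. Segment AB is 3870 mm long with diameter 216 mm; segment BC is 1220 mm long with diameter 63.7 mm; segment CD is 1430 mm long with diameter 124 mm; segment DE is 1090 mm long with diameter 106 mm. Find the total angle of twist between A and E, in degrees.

J_AB = π(0.216)⁴/32 = 2.14×10^-4 m⁴; J_BC = π(0.0637)⁴/32 = 1.62×10^-6 m⁴; J_CD = π(0.124)⁴/32 = 2.32×10^-5 m⁴; J_DE = π(0.106)⁴/32 = 1.24×10^-5 m⁴.
θ = (T/G)·Σ L_i/J_i = (24100/75.2×10⁹)·(3.87/2.14×10^-4 + 1.22/1.62×10^-6 + 1.43/2.32×10^-5 + 1.09/1.24×10^-5) = 0.2956 rad.

16.9°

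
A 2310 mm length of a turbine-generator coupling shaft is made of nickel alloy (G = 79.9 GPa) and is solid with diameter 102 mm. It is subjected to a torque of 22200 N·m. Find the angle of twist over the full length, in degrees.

3.46°

J = πd⁴/32 = π(0.102)⁴/32 = 1.063×10^-5 m⁴.
θ = T·L/(G·J) = 22200 × 2.31 / (79.9×10⁹ × 1.063×10^-5) = 0.06040 rad.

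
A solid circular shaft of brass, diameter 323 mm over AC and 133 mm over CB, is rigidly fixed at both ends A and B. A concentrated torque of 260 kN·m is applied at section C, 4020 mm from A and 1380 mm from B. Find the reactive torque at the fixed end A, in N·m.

240000 N·m

Compatibility: T_A·a/J_AC = T_B·b/J_CB with T_A + T_B = T₀.
J_AC = 1.07×10^-3 m⁴, J_CB = 3.07×10^-5 m⁴, so T_A = T₀·(J_AC/a)/((J_AC/a)+(J_CB/b)) = 239900 N·m, T_B = 20090 N·m.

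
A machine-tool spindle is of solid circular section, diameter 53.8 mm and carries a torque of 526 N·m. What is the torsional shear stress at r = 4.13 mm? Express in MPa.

2.64 MPa

J = πd⁴/32 = π(0.0538)⁴/32 = 8.225×10^-7 m⁴.
Shear stress varies linearly with radius: τ = T·r/J = 526.0 × 0.00413 / 8.225×10^-7 = 2.641×10^6 Pa.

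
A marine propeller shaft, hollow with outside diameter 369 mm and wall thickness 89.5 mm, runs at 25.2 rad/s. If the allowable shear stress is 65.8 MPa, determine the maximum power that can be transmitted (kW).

15200 kW

J = π(d_o⁴ − d_i⁴)/32 = π(0.369⁴ − 0.190⁴)/32 = 1.692×10^-3 m⁴.
T_max = τ_allow·J/r = 6.58×10^7 × 1.692×10^-3 / 0.184 = 603500 N·m.
ω = 25.2 rad/s, so P_max = T_max·ω = 1.521×10^7 W.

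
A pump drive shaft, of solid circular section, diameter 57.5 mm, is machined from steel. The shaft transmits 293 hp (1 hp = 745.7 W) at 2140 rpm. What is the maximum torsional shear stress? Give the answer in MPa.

ω = 2π·2140/60 = 224.1 rad/s, so T = P/ω = 293×745.7 / 224.1 = 975.0 N·m.
J = πd⁴/32 = π(0.0575)⁴/32 = 1.073×10^-6 m⁴.
τ_max = T·r/J = 975.0 × 0.0288 / 1.073×10^-6 = 2.612×10^7 Pa.

26.1 MPa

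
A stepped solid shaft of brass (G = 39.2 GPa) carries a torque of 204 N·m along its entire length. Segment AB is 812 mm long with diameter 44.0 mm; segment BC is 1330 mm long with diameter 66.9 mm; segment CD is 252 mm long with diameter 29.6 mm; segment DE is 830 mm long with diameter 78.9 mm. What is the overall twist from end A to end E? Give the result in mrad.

J_AB = π(0.0440)⁴/32 = 3.68×10^-7 m⁴; J_BC = π(0.0669)⁴/32 = 1.97×10^-6 m⁴; J_CD = π(0.0296)⁴/32 = 7.54×10^-8 m⁴; J_DE = π(0.0789)⁴/32 = 3.80×10^-6 m⁴.
θ = (T/G)·Σ L_i/J_i = (204.0/39.2×10⁹)·(0.812/3.68×10^-7 + 1.33/1.97×10^-6 + 0.252/7.54×10^-8 + 0.830/3.80×10^-6) = 0.03354 rad.

33.5 mrad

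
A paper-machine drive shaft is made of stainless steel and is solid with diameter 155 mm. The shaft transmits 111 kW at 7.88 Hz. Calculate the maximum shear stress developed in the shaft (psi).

445 psi

ω = 2π·7.88 = 49.51 rad/s, so T = P/ω = 111×10³ / 49.51 = 2242 N·m.
J = πd⁴/32 = π(0.155)⁴/32 = 5.667×10^-5 m⁴.
τ_max = T·r/J = 2242 × 0.0775 / 5.667×10^-5 = 3.066×10^6 Pa.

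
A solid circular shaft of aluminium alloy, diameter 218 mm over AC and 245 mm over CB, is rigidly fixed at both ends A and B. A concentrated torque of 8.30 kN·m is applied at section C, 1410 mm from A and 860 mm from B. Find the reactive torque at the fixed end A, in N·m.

Compatibility: T_A·a/J_AC = T_B·b/J_CB with T_A + T_B = T₀.
J_AC = 2.22×10^-4 m⁴, J_CB = 3.54×10^-4 m⁴, so T_A = T₀·(J_AC/a)/((J_AC/a)+(J_CB/b)) = 2296 N·m, T_B = 6004 N·m.

2300 N·m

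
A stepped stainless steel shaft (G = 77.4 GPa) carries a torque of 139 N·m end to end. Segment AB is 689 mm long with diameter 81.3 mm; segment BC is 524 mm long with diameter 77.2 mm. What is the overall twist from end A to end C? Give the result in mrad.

0.558 mrad

J_AB = π(0.0813)⁴/32 = 4.29×10^-6 m⁴; J_BC = π(0.0772)⁴/32 = 3.49×10^-6 m⁴.
θ = (T/G)·Σ L_i/J_i = (139.0/77.4×10⁹)·(0.689/4.29×10^-6 + 0.524/3.49×10^-6) = 5.583×10^-4 rad.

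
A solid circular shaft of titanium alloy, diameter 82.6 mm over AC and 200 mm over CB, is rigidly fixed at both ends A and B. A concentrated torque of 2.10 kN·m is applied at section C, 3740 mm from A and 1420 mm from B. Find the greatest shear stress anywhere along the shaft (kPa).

Compatibility: T_A·a/J_AC = T_B·b/J_CB with T_A + T_B = T₀.
J_AC = 4.57×10^-6 m⁴, J_CB = 1.57×10^-4 m⁴, so T_A = T₀·(J_AC/a)/((J_AC/a)+(J_CB/b)) = 22.94 N·m, T_B = 2077 N·m.
τ in each portion: τ_AC = 2.07×10^5 Pa, τ_CB = 1.32×10^6 Pa; maximum is in CB.
τ_max = T_CB·r/J = 2077·0.100/1.57×10^-4 = 1.322×10^6 Pa.

1320 kPa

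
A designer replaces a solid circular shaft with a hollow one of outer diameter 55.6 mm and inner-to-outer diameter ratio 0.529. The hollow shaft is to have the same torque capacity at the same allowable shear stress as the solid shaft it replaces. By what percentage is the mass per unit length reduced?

Equal τ_max and T ⇒ the solid shaft needs d_s³ = d_o³(1−k⁴), so d_s = 55.6·(1−0.529⁴)^(1/3) = 54.11 mm.
Area ratio A_h/A_s = d_o²(1−k²)/d_s² = (1−k²)/(1−k⁴)^(2/3) = 0.7604.
Mass saving = 1 − 0.7604 = 24.0 %.

24.0 %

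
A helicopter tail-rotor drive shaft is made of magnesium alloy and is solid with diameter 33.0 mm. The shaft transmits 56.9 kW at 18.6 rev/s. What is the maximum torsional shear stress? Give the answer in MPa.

69.0 MPa

ω = 2π·18.6 = 116.9 rad/s, so T = P/ω = 56.9×10³ / 116.9 = 486.9 N·m.
J = πd⁴/32 = π(0.0330)⁴/32 = 1.164×10^-7 m⁴.
τ_max = T·r/J = 486.9 × 0.0165 / 1.164×10^-7 = 6.900×10^7 Pa.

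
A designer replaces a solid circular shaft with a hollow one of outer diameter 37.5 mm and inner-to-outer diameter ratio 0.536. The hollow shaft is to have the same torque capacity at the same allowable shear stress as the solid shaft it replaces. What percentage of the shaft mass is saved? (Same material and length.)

24.5 %

Equal τ_max and T ⇒ the solid shaft needs d_s³ = d_o³(1−k⁴), so d_s = 37.5·(1−0.536⁴)^(1/3) = 36.44 mm.
Area ratio A_h/A_s = d_o²(1−k²)/d_s² = (1−k²)/(1−k⁴)^(2/3) = 0.7548.
Mass saving = 1 − 0.7548 = 24.5 %.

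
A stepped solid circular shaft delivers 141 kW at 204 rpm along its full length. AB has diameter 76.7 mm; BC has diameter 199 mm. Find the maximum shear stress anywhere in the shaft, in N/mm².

ω = 2π·204/60 = 21.36 rad/s, so T = P/ω = 141×10³ / 21.36 = 6600 N·m.
Under the same torque, τ_max = 16T/(πd³) is largest where d is smallest — segment AB (d = 76.7 mm).
τ_max = 16·6600/(π·(0.0767)³) = 7.450×10^7 Pa.

74.5 N/mm²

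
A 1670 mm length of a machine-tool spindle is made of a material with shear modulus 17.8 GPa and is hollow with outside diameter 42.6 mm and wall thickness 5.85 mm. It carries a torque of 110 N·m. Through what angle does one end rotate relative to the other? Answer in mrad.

J = π(d_o⁴ − d_i⁴)/32 = π(0.0426⁴ − 0.0309⁴)/32 = 2.338×10^-7 m⁴.
θ = T·L/(G·J) = 110.0 × 1.67 / (17.8×10⁹ × 2.338×10^-7) = 0.04414 rad.

44.1 mrad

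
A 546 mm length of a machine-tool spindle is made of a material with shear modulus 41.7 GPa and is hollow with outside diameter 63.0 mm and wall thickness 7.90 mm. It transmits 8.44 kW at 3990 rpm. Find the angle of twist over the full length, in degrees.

0.0143°

ω = 2π·3990/60 = 417.8 rad/s, so T = P/ω = 8.44×10³ / 417.8 = 20.20 N·m.
J = π(d_o⁴ − d_i⁴)/32 = π(0.0630⁴ − 0.0472⁴)/32 = 1.059×10^-6 m⁴.
θ = T·L/(G·J) = 20.20 × 0.546 / (41.7×10⁹ × 1.059×10^-6) = 2.497×10^-4 rad.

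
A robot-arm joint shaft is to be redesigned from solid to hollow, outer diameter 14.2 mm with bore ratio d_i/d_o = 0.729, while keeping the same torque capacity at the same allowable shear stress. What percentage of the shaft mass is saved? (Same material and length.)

Equal τ_max and T ⇒ the solid shaft needs d_s³ = d_o³(1−k⁴), so d_s = 14.2·(1−0.729⁴)^(1/3) = 12.71 mm.
Area ratio A_h/A_s = d_o²(1−k²)/d_s² = (1−k²)/(1−k⁴)^(2/3) = 0.5846.
Mass saving = 1 − 0.5846 = 41.5 %.

41.5 %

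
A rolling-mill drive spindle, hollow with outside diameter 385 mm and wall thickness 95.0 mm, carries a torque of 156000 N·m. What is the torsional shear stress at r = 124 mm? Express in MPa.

J = π(d_o⁴ − d_i⁴)/32 = π(0.385⁴ − 0.195⁴)/32 = 2.015×10^-3 m⁴.
Shear stress varies linearly with radius: τ = T·r/J = 156000 × 0.124 / 2.015×10^-3 = 9.600×10^6 Pa.

9.60 MPa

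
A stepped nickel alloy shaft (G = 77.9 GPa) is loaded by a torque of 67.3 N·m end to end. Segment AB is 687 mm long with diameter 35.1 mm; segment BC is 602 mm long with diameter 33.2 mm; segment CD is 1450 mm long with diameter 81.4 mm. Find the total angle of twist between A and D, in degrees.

0.495°

J_AB = π(0.0351)⁴/32 = 1.49×10^-7 m⁴; J_BC = π(0.0332)⁴/32 = 1.19×10^-7 m⁴; J_CD = π(0.0814)⁴/32 = 4.31×10^-6 m⁴.
θ = (T/G)·Σ L_i/J_i = (67.30/77.9×10⁹)·(0.687/1.49×10^-7 + 0.602/1.19×10^-7 + 1.45/4.31×10^-6) = 8.634×10^-3 rad.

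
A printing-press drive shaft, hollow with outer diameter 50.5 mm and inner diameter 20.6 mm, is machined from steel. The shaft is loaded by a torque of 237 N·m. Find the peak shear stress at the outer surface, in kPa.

J = π(d_o⁴ − d_i⁴)/32 = π(0.0505⁴ − 0.0206⁴)/32 = 6.208×10^-7 m⁴.
τ_max = T·r/J = 237.0 × 0.0253 / 6.208×10^-7 = 9.639×10^6 Pa.

9640 kPa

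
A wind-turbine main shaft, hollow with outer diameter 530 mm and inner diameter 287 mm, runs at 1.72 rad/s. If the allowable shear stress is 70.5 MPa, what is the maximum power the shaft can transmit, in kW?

J = π(d_o⁴ − d_i⁴)/32 = π(0.530⁴ − 0.287⁴)/32 = 7.080×10^-3 m⁴.
T_max = τ_allow·J/r = 7.05×10^7 × 7.080×10^-3 / 0.265 = 1.884e6 N·m.
ω = 1.72 rad/s, so P_max = T_max·ω = 3.240×10^6 W.

3240 kW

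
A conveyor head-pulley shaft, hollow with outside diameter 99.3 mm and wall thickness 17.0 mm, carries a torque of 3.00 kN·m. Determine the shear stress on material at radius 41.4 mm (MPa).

16.0 MPa

J = π(d_o⁴ − d_i⁴)/32 = π(0.0993⁴ − 0.0653⁴)/32 = 7.760×10^-6 m⁴.
Shear stress varies linearly with radius: τ = T·r/J = 3000 × 0.0414 / 7.760×10^-6 = 1.600×10^7 Pa.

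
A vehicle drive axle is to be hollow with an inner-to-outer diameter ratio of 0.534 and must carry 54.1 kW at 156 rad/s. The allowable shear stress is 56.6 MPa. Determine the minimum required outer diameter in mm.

32.4 mm

ω = 156 rad/s, so T = P/ω = 54.1×10³ / 156.0 = 346.8 N·m.
For a hollow shaft with d_i/d_o = 0.534: τ_max = 16T/(π d_o³ (1−k⁴)), so d_o = [16T/(π τ_allow (1−k⁴))]^(1/3) = [16·346.8/(π·5.66×10^7·0.9187)]^(1/3) = 0.03239 m.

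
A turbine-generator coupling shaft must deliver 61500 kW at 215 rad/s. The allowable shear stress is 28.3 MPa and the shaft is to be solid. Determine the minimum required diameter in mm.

372 mm

ω = 215 rad/s, so T = P/ω = 61500×10³ / 215.0 = 286000 N·m.
For a solid shaft τ_max = 16T/(πd³), so d = (16T/(π τ_allow))^(1/3) = (16·286000/(π·2.83×10^7))^(1/3) = 0.3720 m.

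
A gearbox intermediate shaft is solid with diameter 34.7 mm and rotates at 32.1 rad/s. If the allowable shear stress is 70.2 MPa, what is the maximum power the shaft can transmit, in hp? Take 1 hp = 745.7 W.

24.8 hp

J = πd⁴/32 = π(0.0347)⁴/32 = 1.423×10^-7 m⁴.
T_max = τ_allow·J/r = 7.02×10^7 × 1.423×10^-7 / 0.0174 = 575.9 N·m.
ω = 32.1 rad/s, so P_max = T_max·ω = 1.849×10^4 W.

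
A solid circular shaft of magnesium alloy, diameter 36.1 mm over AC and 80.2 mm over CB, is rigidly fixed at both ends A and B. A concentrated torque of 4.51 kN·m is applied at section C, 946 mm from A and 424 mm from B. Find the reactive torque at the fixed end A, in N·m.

81.5 N·m

Compatibility: T_A·a/J_AC = T_B·b/J_CB with T_A + T_B = T₀.
J_AC = 1.67×10^-7 m⁴, J_CB = 4.06×10^-6 m⁴, so T_A = T₀·(J_AC/a)/((J_AC/a)+(J_CB/b)) = 81.48 N·m, T_B = 4429 N·m.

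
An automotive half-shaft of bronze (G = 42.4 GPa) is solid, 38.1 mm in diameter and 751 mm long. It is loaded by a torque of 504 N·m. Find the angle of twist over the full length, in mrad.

43.2 mrad

J = πd⁴/32 = π(0.0381)⁴/32 = 2.069×10^-7 m⁴.
θ = T·L/(G·J) = 504.0 × 0.751 / (42.4×10⁹ × 2.069×10^-7) = 0.04315 rad.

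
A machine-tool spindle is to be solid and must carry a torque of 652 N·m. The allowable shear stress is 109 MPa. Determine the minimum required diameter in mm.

For a solid shaft τ_max = 16T/(πd³), so d = (16T/(π τ_allow))^(1/3) = (16·652.0/(π·1.09×10^8))^(1/3) = 0.03123 m.

31.2 mm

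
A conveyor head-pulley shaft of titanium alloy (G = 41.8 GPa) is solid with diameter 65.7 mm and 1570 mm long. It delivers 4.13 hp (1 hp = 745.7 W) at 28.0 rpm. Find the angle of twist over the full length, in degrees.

1.24°

ω = 2π·28.0/60 = 2.932 rad/s, so T = P/ω = 4.13×745.7 / 2.932 = 1050 N·m.
J = πd⁴/32 = π(0.0657)⁴/32 = 1.829×10^-6 m⁴.
θ = T·L/(G·J) = 1050 × 1.57 / (41.8×10⁹ × 1.829×10^-6) = 0.02157 rad.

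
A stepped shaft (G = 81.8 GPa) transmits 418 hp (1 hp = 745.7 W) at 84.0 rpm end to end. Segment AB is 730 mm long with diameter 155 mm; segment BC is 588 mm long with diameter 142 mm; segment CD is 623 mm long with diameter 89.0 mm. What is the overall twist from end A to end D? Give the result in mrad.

55.8 mrad

ω = 2π·84.0/60 = 8.796 rad/s, so T = P/ω = 418×745.7 / 8.796 = 35440 N·m.
J_AB = π(0.155)⁴/32 = 5.67×10^-5 m⁴; J_BC = π(0.142)⁴/32 = 3.99×10^-5 m⁴; J_CD = π(0.0890)⁴/32 = 6.16×10^-6 m⁴.
θ = (T/G)·Σ L_i/J_i = (35440/81.8×10⁹)·(0.730/5.67×10^-5 + 0.588/3.99×10^-5 + 0.623/6.16×10^-6) = 0.05578 rad.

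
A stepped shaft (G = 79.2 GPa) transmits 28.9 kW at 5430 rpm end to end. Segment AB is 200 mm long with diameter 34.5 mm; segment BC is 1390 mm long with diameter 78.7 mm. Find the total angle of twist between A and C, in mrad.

1.16 mrad

ω = 2π·5430/60 = 568.6 rad/s, so T = P/ω = 28.9×10³ / 568.6 = 50.82 N·m.
J_AB = π(0.0345)⁴/32 = 1.39×10^-7 m⁴; J_BC = π(0.0787)⁴/32 = 3.77×10^-6 m⁴.
θ = (T/G)·Σ L_i/J_i = (50.82/79.2×10⁹)·(0.200/1.39×10^-7 + 1.39/3.77×10^-6) = 1.160×10^-3 rad.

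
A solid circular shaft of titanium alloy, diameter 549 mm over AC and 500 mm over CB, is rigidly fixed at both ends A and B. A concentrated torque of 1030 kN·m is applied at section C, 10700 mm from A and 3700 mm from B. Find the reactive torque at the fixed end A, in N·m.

Compatibility: T_A·a/J_AC = T_B·b/J_CB with T_A + T_B = T₀.
J_AC = 8.92×10^-3 m⁴, J_CB = 6.14×10^-3 m⁴, so T_A = T₀·(J_AC/a)/((J_AC/a)+(J_CB/b)) = 344500 N·m, T_B = 685500 N·m.

345000 N·m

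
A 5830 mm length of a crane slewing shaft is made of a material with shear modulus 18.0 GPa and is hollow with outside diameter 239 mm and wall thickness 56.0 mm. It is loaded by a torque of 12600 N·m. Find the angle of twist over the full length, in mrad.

13.8 mrad

J = π(d_o⁴ − d_i⁴)/32 = π(0.239⁴ − 0.127⁴)/32 = 2.948×10^-4 m⁴.
θ = T·L/(G·J) = 12600 × 5.83 / (18.0×10⁹ × 2.948×10^-4) = 0.01384 rad.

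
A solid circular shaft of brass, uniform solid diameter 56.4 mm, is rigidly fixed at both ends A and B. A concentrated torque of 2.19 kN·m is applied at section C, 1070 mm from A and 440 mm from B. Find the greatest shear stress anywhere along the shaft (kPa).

With uniform GJ and both ends fixed, compatibility θ_AC = θ_CB gives T_A·a = T_B·b, together with T_A + T_B = T₀.
T_A = T₀·b/(a+b) = 2190·440/1510 = 638.1 N·m; T_B = 1552 N·m.
τ in each portion: τ_AC = 1.81×10^7 Pa, τ_CB = 4.41×10^7 Pa; maximum is in CB.
τ_max = T_CB·r/J = 1552·0.0282/9.93×10^-7 = 4.405×10^7 Pa.

44100 kPa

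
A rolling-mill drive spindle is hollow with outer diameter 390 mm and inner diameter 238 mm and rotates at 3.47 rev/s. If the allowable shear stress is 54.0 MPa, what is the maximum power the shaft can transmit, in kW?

11800 kW

J = π(d_o⁴ − d_i⁴)/32 = π(0.390⁴ − 0.238⁴)/32 = 1.956×10^-3 m⁴.
T_max = τ_allow·J/r = 5.40×10^7 × 1.956×10^-3 / 0.195 = 541700 N·m.
ω = 2π·3.47 = 21.80 rad/s, so P_max = T_max·ω = 1.181×10^7 W.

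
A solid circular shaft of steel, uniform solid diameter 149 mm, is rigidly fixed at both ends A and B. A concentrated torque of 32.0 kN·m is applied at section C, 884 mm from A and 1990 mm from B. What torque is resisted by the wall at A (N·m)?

22200 N·m

With uniform GJ and both ends fixed, compatibility θ_AC = θ_CB gives T_A·a = T_B·b, together with T_A + T_B = T₀.
T_A = T₀·b/(a+b) = 32000·1990/2874 = 22160 N·m; T_B = 9843 N·m.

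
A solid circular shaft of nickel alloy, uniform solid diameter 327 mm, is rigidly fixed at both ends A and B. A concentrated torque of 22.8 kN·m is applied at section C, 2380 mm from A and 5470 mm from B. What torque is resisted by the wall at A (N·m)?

15900 N·m

With uniform GJ and both ends fixed, compatibility θ_AC = θ_CB gives T_A·a = T_B·b, together with T_A + T_B = T₀.
T_A = T₀·b/(a+b) = 22800·5470/7850 = 15890 N·m; T_B = 6913 N·m.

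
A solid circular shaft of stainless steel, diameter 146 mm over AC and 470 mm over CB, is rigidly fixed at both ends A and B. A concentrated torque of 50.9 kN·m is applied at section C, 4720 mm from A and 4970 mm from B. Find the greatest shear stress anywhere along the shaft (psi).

359 psi

Compatibility: T_A·a/J_AC = T_B·b/J_CB with T_A + T_B = T₀.
J_AC = 4.46×10^-5 m⁴, J_CB = 4.79×10^-3 m⁴, so T_A = T₀·(J_AC/a)/((J_AC/a)+(J_CB/b)) = 494.2 N·m, T_B = 50410 N·m.
τ in each portion: τ_AC = 8.09×10^5 Pa, τ_CB = 2.47×10^6 Pa; maximum is in CB.
τ_max = T_CB·r/J = 50410·0.235/4.79×10^-3 = 2.473×10^6 Pa.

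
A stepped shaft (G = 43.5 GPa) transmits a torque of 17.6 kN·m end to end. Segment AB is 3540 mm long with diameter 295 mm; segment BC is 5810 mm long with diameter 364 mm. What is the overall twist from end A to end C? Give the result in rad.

J_AB = π(0.295)⁴/32 = 7.44×10^-4 m⁴; J_BC = π(0.364)⁴/32 = 1.72×10^-3 m⁴.
θ = (T/G)·Σ L_i/J_i = (17600/43.5×10⁹)·(3.54/7.44×10^-4 + 5.81/1.72×10^-3) = 3.290×10^-3 rad.

0.00329 rad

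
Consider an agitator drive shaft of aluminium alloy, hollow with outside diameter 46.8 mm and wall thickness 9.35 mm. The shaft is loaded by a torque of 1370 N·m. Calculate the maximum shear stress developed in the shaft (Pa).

J = π(d_o⁴ − d_i⁴)/32 = π(0.0468⁴ − 0.0281⁴)/32 = 4.097×10^-7 m⁴.
τ_max = T·r/J = 1370 × 0.0234 / 4.097×10^-7 = 7.824×10^7 Pa.

7.82e7 Pa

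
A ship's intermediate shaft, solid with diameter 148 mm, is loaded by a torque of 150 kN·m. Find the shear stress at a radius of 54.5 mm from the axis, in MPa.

174 MPa

J = πd⁴/32 = π(0.148)⁴/32 = 4.710×10^-5 m⁴.
Shear stress varies linearly with radius: τ = T·r/J = 150000 × 0.0545 / 4.710×10^-5 = 1.736×10^8 Pa.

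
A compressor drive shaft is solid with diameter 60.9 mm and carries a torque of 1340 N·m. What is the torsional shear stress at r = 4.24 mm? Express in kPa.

4210 kPa

J = πd⁴/32 = π(0.0609)⁴/32 = 1.350×10^-6 m⁴.
Shear stress varies linearly with radius: τ = T·r/J = 1340 × 0.00424 / 1.350×10^-6 = 4.207×10^6 Pa.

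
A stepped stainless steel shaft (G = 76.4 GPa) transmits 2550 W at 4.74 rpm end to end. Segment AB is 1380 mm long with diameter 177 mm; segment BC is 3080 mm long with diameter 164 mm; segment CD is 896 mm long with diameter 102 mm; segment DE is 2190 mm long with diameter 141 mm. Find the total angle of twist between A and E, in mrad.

13.3 mrad

ω = 2π·4.74/60 = 0.4964 rad/s, so T = P/ω = 2550 / 0.4964 = 5137 N·m.
J_AB = π(0.177)⁴/32 = 9.64×10^-5 m⁴; J_BC = π(0.164)⁴/32 = 7.10×10^-5 m⁴; J_CD = π(0.102)⁴/32 = 1.06×10^-5 m⁴; J_DE = π(0.141)⁴/32 = 3.88×10^-5 m⁴.
θ = (T/G)·Σ L_i/J_i = (5137/76.4×10⁹)·(1.38/9.64×10^-5 + 3.08/7.10×10^-5 + 0.896/1.06×10^-5 + 2.19/3.88×10^-5) = 0.01334 rad.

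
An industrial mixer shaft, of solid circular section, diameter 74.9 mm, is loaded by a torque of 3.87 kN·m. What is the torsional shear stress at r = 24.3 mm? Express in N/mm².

J = πd⁴/32 = π(0.0749)⁴/32 = 3.090×10^-6 m⁴.
Shear stress varies linearly with radius: τ = T·r/J = 3870 × 0.0243 / 3.090×10^-6 = 3.044×10^7 Pa.

30.4 N/mm²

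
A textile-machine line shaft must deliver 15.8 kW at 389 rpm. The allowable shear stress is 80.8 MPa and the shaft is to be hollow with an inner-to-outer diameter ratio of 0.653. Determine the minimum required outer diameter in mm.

31.0 mm

ω = 2π·389/60 = 40.74 rad/s, so T = P/ω = 15.8×10³ / 40.74 = 387.9 N·m.
For a hollow shaft with d_i/d_o = 0.653: τ_max = 16T/(π d_o³ (1−k⁴)), so d_o = [16T/(π τ_allow (1−k⁴))]^(1/3) = [16·387.9/(π·8.08×10^7·0.8182)]^(1/3) = 0.03103 m.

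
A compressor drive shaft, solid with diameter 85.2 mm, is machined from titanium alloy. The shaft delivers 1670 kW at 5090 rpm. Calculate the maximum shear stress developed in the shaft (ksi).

3.74 ksi

ω = 2π·5090/60 = 533.0 rad/s, so T = P/ω = 1670×10³ / 533.0 = 3133 N·m.
J = πd⁴/32 = π(0.0852)⁴/32 = 5.173×10^-6 m⁴.
τ_max = T·r/J = 3133 × 0.0426 / 5.173×10^-6 = 2.580×10^7 Pa.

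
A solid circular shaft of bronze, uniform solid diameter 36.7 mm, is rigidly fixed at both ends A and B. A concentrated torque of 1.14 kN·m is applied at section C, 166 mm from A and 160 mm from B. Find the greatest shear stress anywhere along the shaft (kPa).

59800 kPa

With uniform GJ and both ends fixed, compatibility θ_AC = θ_CB gives T_A·a = T_B·b, together with T_A + T_B = T₀.
T_A = T₀·b/(a+b) = 1140·160/326.0 = 559.5 N·m; T_B = 580.5 N·m.
τ in each portion: τ_AC = 5.76×10^7 Pa, τ_CB = 5.98×10^7 Pa; maximum is in CB.
τ_max = T_CB·r/J = 580.5·0.0184/1.78×10^-7 = 5.981×10^7 Pa.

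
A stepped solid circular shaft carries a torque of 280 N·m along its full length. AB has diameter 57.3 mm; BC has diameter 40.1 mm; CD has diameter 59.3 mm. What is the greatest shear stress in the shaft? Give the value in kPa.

22100 kPa

Under the same torque, τ_max = 16T/(πd³) is largest where d is smallest — segment BC (d = 40.1 mm).
τ_max = 16·280.0/(π·(0.0401)³) = 2.212×10^7 Pa.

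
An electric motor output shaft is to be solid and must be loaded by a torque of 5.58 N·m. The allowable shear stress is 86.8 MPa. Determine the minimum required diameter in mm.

For a solid shaft τ_max = 16T/(πd³), so d = (16T/(π τ_allow))^(1/3) = (16·5.580/(π·8.68×10^7))^(1/3) = 0.006892 m.

6.89 mm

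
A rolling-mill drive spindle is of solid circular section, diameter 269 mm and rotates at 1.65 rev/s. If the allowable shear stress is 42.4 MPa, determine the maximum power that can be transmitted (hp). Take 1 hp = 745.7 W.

2250 hp

J = πd⁴/32 = π(0.269)⁴/32 = 5.141×10^-4 m⁴.
T_max = τ_allow·J/r = 4.24×10^7 × 5.141×10^-4 / 0.135 = 162100 N·m.
ω = 2π·1.65 = 10.37 rad/s, so P_max = T_max·ω = 1.680×10^6 W.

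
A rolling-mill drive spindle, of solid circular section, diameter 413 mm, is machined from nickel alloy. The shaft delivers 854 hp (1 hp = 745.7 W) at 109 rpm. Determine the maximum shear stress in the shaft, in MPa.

4.03 MPa

ω = 2π·109/60 = 11.41 rad/s, so T = P/ω = 854×745.7 / 11.41 = 55790 N·m.
J = πd⁴/32 = π(0.413)⁴/32 = 2.856×10^-3 m⁴.
τ_max = T·r/J = 55790 × 0.206 / 2.856×10^-3 = 4.034×10^6 Pa.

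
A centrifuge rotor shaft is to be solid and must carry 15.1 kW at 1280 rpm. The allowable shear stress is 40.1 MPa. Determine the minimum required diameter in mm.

ω = 2π·1280/60 = 134.0 rad/s, so T = P/ω = 15.1×10³ / 134.0 = 112.7 N·m.
For a solid shaft τ_max = 16T/(πd³), so d = (16T/(π τ_allow))^(1/3) = (16·112.7/(π·4.01×10^7))^(1/3) = 0.02428 m.

24.3 mm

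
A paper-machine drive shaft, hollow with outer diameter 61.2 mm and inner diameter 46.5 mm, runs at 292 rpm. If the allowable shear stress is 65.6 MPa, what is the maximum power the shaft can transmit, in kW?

60.2 kW

J = π(d_o⁴ − d_i⁴)/32 = π(0.0612⁴ − 0.0465⁴)/32 = 9.182×10^-7 m⁴.
T_max = τ_allow·J/r = 6.56×10^7 × 9.182×10^-7 / 0.0306 = 1968 N·m.
ω = 2π·292/60 = 30.58 rad/s, so P_max = T_max·ω = 6.019×10^4 W.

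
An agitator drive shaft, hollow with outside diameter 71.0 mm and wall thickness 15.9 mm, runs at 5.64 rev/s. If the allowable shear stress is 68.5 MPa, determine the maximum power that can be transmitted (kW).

155 kW

J = π(d_o⁴ − d_i⁴)/32 = π(0.0710⁴ − 0.0392⁴)/32 = 2.263×10^-6 m⁴.
T_max = τ_allow·J/r = 6.85×10^7 × 2.263×10^-6 / 0.0355 = 4367 N·m.
ω = 2π·5.64 = 35.44 rad/s, so P_max = T_max·ω = 1.547×10^5 W.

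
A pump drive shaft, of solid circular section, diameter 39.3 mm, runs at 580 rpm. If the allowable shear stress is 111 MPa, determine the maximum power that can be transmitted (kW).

80.4 kW

J = πd⁴/32 = π(0.0393)⁴/32 = 2.342×10^-7 m⁴.
T_max = τ_allow·J/r = 1.11×10^8 × 2.342×10^-7 / 0.0196 = 1323 N·m.
ω = 2π·580/60 = 60.74 rad/s, so P_max = T_max·ω = 8.035×10^4 W.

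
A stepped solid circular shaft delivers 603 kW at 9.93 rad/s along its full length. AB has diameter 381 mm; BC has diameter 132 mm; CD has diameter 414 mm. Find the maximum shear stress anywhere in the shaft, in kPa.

ω = 9.93 rad/s, so T = P/ω = 603×10³ / 9.930 = 60730 N·m.
Under the same torque, τ_max = 16T/(πd³) is largest where d is smallest — segment BC (d = 132 mm).
τ_max = 16·60730/(π·(0.132)³) = 1.345×10^8 Pa.

134000 kPa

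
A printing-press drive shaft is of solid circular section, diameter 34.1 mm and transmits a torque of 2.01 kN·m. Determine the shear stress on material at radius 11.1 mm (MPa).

168 MPa

J = πd⁴/32 = π(0.0341)⁴/32 = 1.327×10^-7 m⁴.
Shear stress varies linearly with radius: τ = T·r/J = 2010 × 0.0111 / 1.327×10^-7 = 1.681×10^8 Pa.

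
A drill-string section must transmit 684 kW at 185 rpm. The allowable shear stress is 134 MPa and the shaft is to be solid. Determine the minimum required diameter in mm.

110 mm

ω = 2π·185/60 = 19.37 rad/s, so T = P/ω = 684×10³ / 19.37 = 35310 N·m.
For a solid shaft τ_max = 16T/(πd³), so d = (16T/(π τ_allow))^(1/3) = (16·35310/(π·1.34×10^8))^(1/3) = 0.1103 m.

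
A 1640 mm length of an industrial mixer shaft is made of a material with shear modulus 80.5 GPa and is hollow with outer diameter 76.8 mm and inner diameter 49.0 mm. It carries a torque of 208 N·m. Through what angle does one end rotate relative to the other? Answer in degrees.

J = π(d_o⁴ − d_i⁴)/32 = π(0.0768⁴ − 0.0490⁴)/32 = 2.849×10^-6 m⁴.
θ = T·L/(G·J) = 208.0 × 1.64 / (80.5×10⁹ × 2.849×10^-6) = 1.487×10^-3 rad.

0.0852°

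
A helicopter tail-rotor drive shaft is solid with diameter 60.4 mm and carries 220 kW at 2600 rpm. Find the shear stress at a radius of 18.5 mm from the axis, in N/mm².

ω = 2π·2600/60 = 272.3 rad/s, so T = P/ω = 220×10³ / 272.3 = 808.0 N·m.
J = πd⁴/32 = π(0.0604)⁴/32 = 1.307×10^-6 m⁴.
Shear stress varies linearly with radius: τ = T·r/J = 808.0 × 0.0185 / 1.307×10^-6 = 1.144×10^7 Pa.

11.4 N/mm²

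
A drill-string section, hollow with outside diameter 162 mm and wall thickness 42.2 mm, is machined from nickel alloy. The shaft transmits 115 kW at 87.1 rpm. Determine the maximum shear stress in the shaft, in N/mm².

ω = 2π·87.1/60 = 9.121 rad/s, so T = P/ω = 115×10³ / 9.121 = 12610 N·m.
J = π(d_o⁴ − d_i⁴)/32 = π(0.162⁴ − 0.0776⁴)/32 = 6.406×10^-5 m⁴.
τ_max = T·r/J = 12610 × 0.0810 / 6.406×10^-5 = 1.594×10^7 Pa.

15.9 N/mm²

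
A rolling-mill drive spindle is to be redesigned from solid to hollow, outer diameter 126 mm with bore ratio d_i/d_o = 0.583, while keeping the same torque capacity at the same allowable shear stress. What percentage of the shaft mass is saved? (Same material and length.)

Equal τ_max and T ⇒ the solid shaft needs d_s³ = d_o³(1−k⁴), so d_s = 126·(1−0.583⁴)^(1/3) = 120.9 mm.
Area ratio A_h/A_s = d_o²(1−k²)/d_s² = (1−k²)/(1−k⁴)^(2/3) = 0.7164.
Mass saving = 1 − 0.7164 = 28.4 %.

28.4 %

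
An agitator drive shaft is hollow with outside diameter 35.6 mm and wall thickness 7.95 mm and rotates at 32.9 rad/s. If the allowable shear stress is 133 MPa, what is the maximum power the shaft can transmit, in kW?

35.1 kW

J = π(d_o⁴ − d_i⁴)/32 = π(0.0356⁴ − 0.0197⁴)/32 = 1.429×10^-7 m⁴.
T_max = τ_allow·J/r = 1.33×10^8 × 1.429×10^-7 / 0.0178 = 1068 N·m.
ω = 32.9 rad/s, so P_max = T_max·ω = 3.513×10^4 W.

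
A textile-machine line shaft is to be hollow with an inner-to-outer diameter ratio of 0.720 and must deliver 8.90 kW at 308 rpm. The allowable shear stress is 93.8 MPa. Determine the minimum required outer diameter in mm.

27.4 mm

ω = 2π·308/60 = 32.25 rad/s, so T = P/ω = 8.90×10³ / 32.25 = 275.9 N·m.
For a hollow shaft with d_i/d_o = 0.720: τ_max = 16T/(π d_o³ (1−k⁴)), so d_o = [16T/(π τ_allow (1−k⁴))]^(1/3) = [16·275.9/(π·9.38×10^7·0.7313)]^(1/3) = 0.02736 m.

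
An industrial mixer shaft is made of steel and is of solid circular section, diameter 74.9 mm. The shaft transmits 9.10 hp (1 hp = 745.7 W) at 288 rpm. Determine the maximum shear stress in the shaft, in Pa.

ω = 2π·288/60 = 30.16 rad/s, so T = P/ω = 9.10×745.7 / 30.16 = 225.0 N·m.
J = πd⁴/32 = π(0.0749)⁴/32 = 3.090×10^-6 m⁴.
τ_max = T·r/J = 225.0 × 0.0375 / 3.090×10^-6 = 2.727×10^6 Pa.

2.73e6 Pa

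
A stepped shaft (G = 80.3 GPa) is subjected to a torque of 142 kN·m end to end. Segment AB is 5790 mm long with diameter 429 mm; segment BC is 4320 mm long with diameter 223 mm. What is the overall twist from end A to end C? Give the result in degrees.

J_AB = π(0.429)⁴/32 = 3.33×10^-3 m⁴; J_BC = π(0.223)⁴/32 = 2.43×10^-4 m⁴.
θ = (T/G)·Σ L_i/J_i = (142000/80.3×10⁹)·(5.79/3.33×10^-3 + 4.32/2.43×10^-4) = 0.03454 rad.

1.98°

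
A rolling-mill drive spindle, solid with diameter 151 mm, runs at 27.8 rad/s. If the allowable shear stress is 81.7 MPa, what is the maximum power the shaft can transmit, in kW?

J = πd⁴/32 = π(0.151)⁴/32 = 5.104×10^-5 m⁴.
T_max = τ_allow·J/r = 8.17×10^7 × 5.104×10^-5 / 0.0755 = 55230 N·m.
ω = 27.8 rad/s, so P_max = T_max·ω = 1.535×10^6 W.

1540 kW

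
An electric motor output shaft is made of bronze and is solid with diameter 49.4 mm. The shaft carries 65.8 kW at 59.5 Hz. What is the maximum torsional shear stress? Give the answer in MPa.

ω = 2π·59.5 = 373.8 rad/s, so T = P/ω = 65.8×10³ / 373.8 = 176.0 N·m.
J = πd⁴/32 = π(0.0494)⁴/32 = 5.847×10^-7 m⁴.
τ_max = T·r/J = 176.0 × 0.0247 / 5.847×10^-7 = 7.436×10^6 Pa.

7.44 MPa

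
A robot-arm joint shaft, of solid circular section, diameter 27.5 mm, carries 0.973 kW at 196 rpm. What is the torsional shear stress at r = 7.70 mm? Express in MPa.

ω = 2π·196/60 = 20.53 rad/s, so T = P/ω = 0.973×10³ / 20.53 = 47.41 N·m.
J = πd⁴/32 = π(0.0275)⁴/32 = 5.615×10^-8 m⁴.
Shear stress varies linearly with radius: τ = T·r/J = 47.41 × 0.00770 / 5.615×10^-8 = 6.501×10^6 Pa.

6.50 MPa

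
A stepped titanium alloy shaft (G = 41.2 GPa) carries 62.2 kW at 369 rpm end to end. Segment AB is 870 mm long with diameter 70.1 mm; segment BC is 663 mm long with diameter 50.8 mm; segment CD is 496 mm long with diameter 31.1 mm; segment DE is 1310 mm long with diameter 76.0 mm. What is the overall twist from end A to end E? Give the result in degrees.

16.1°

ω = 2π·369/60 = 38.64 rad/s, so T = P/ω = 62.2×10³ / 38.64 = 1610 N·m.
J_AB = π(0.0701)⁴/32 = 2.37×10^-6 m⁴; J_BC = π(0.0508)⁴/32 = 6.54×10^-7 m⁴; J_CD = π(0.0311)⁴/32 = 9.18×10^-8 m⁴; J_DE = π(0.0760)⁴/32 = 3.28×10^-6 m⁴.
θ = (T/G)·Σ L_i/J_i = (1610/41.2×10⁹)·(0.870/2.37×10^-6 + 0.663/6.54×10^-7 + 0.496/9.18×10^-8 + 1.31/3.28×10^-6) = 0.2806 rad.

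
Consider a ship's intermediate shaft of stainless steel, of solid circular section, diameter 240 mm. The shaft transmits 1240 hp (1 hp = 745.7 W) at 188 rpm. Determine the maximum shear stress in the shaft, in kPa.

ω = 2π·188/60 = 19.69 rad/s, so T = P/ω = 1240×745.7 / 19.69 = 46970 N·m.
J = πd⁴/32 = π(0.240)⁴/32 = 3.257×10^-4 m⁴.
τ_max = T·r/J = 46970 × 0.120 / 3.257×10^-4 = 1.730×10^7 Pa.

17300 kPa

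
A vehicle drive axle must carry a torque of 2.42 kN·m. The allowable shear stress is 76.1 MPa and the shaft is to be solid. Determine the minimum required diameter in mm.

54.5 mm

For a solid shaft τ_max = 16T/(πd³), so d = (16T/(π τ_allow))^(1/3) = (16·2420/(π·7.61×10^7))^(1/3) = 0.05451 m.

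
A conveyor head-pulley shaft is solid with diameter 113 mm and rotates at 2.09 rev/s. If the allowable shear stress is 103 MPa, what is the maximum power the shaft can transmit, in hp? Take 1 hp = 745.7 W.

J = πd⁴/32 = π(0.113)⁴/32 = 1.601×10^-5 m⁴.
T_max = τ_allow·J/r = 1.03×10^8 × 1.601×10^-5 / 0.0565 = 29180 N·m.
ω = 2π·2.09 = 13.13 rad/s, so P_max = T_max·ω = 3.832×10^5 W.

514 hp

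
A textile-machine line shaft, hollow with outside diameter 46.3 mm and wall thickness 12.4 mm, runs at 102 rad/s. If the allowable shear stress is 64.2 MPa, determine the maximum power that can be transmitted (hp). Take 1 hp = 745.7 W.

J = π(d_o⁴ − d_i⁴)/32 = π(0.0463⁴ − 0.0215⁴)/32 = 4.302×10^-7 m⁴.
T_max = τ_allow·J/r = 6.42×10^7 × 4.302×10^-7 / 0.0231 = 1193 N·m.
ω = 102 rad/s, so P_max = T_max·ω = 1.217×10^5 W.

163 hp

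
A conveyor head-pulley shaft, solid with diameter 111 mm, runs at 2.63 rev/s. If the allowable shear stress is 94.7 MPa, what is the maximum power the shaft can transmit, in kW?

420 kW

J = πd⁴/32 = π(0.111)⁴/32 = 1.490×10^-5 m⁴.
T_max = τ_allow·J/r = 9.47×10^7 × 1.490×10^-5 / 0.0555 = 25430 N·m.
ω = 2π·2.63 = 16.52 rad/s, so P_max = T_max·ω = 4.202×10^5 W.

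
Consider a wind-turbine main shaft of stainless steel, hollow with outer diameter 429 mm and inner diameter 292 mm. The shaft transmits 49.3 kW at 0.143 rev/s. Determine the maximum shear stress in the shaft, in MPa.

ω = 2π·0.143 = 0.8985 rad/s, so T = P/ω = 49.3×10³ / 0.8985 = 54870 N·m.
J = π(d_o⁴ − d_i⁴)/32 = π(0.429⁴ − 0.292⁴)/32 = 2.612×10^-3 m⁴.
τ_max = T·r/J = 54870 × 0.214 / 2.612×10^-3 = 4.507×10^6 Pa.

4.51 MPa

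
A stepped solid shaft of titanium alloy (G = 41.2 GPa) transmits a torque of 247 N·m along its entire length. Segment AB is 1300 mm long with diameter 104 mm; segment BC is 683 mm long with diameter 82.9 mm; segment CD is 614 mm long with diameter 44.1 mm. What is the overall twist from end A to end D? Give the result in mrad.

J_AB = π(0.104)⁴/32 = 1.15×10^-5 m⁴; J_BC = π(0.0829)⁴/32 = 4.64×10^-6 m⁴; J_CD = π(0.0441)⁴/32 = 3.71×10^-7 m⁴.
θ = (T/G)·Σ L_i/J_i = (247.0/41.2×10⁹)·(1.30/1.15×10^-5 + 0.683/4.64×10^-6 + 0.614/3.71×10^-7) = 0.01147 rad.

11.5 mrad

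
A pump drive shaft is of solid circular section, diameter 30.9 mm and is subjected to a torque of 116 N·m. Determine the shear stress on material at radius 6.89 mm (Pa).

J = πd⁴/32 = π(0.0309)⁴/32 = 8.950×10^-8 m⁴.
Shear stress varies linearly with radius: τ = T·r/J = 116.0 × 0.00689 / 8.950×10^-8 = 8.930×10^6 Pa.

8.93e6 Pa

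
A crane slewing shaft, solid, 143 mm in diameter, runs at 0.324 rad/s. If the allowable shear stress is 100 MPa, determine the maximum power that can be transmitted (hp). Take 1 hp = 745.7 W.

J = πd⁴/32 = π(0.143)⁴/32 = 4.105×10^-5 m⁴.
T_max = τ_allow·J/r = 1.00×10^8 × 4.105×10^-5 / 0.0715 = 57420 N·m.
ω = 0.324 rad/s, so P_max = T_max·ω = 1.860×10^4 W.

24.9 hp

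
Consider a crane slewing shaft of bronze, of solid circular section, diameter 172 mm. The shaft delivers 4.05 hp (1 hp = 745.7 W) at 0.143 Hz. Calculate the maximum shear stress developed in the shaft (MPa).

ω = 2π·0.143 = 0.8985 rad/s, so T = P/ω = 4.05×745.7 / 0.8985 = 3361 N·m.
J = πd⁴/32 = π(0.172)⁴/32 = 8.592×10^-5 m⁴.
τ_max = T·r/J = 3361 × 0.0860 / 8.592×10^-5 = 3.364×10^6 Pa.

3.36 MPa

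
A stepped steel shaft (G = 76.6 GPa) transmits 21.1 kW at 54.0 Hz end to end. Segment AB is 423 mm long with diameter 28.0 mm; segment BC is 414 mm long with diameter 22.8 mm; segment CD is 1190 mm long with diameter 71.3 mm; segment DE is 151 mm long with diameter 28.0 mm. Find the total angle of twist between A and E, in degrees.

ω = 2π·54.0 = 339.3 rad/s, so T = P/ω = 21.1×10³ / 339.3 = 62.19 N·m.
J_AB = π(0.0280)⁴/32 = 6.03×10^-8 m⁴; J_BC = π(0.0228)⁴/32 = 2.65×10^-8 m⁴; J_CD = π(0.0713)⁴/32 = 2.54×10^-6 m⁴; J_DE = π(0.0280)⁴/32 = 6.03×10^-8 m⁴.
θ = (T/G)·Σ L_i/J_i = (62.19/76.6×10⁹)·(0.423/6.03×10^-8 + 0.414/2.65×10^-8 + 1.19/2.54×10^-6 + 0.151/6.03×10^-8) = 0.02077 rad.

1.19°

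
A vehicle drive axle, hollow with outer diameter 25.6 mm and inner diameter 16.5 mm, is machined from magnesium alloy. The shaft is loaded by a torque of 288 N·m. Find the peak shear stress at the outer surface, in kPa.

106000 kPa

J = π(d_o⁴ − d_i⁴)/32 = π(0.0256⁴ − 0.0165⁴)/32 = 3.489×10^-8 m⁴.
τ_max = T·r/J = 288.0 × 0.0128 / 3.489×10^-8 = 1.057×10^8 Pa.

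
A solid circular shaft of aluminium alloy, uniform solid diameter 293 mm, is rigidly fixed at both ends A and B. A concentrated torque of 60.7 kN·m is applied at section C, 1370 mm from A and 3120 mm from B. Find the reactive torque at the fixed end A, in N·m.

With uniform GJ and both ends fixed, compatibility θ_AC = θ_CB gives T_A·a = T_B·b, together with T_A + T_B = T₀.
T_A = T₀·b/(a+b) = 60700·3120/4490 = 42180 N·m; T_B = 18520 N·m.

42200 N·m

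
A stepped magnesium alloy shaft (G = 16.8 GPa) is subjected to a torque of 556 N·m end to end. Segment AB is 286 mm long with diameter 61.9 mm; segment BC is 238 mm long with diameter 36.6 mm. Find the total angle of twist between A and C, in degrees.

J_AB = π(0.0619)⁴/32 = 1.44×10^-6 m⁴; J_BC = π(0.0366)⁴/32 = 1.76×10^-7 m⁴.
θ = (T/G)·Σ L_i/J_i = (556.0/16.8×10⁹)·(0.286/1.44×10^-6 + 0.238/1.76×10^-7) = 0.05128 rad.

2.94°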